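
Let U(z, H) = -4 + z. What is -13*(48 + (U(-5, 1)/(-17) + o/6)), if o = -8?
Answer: -31291/51 ≈ -613.55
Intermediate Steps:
-13*(48 + (U(-5, 1)/(-17) + o/6)) = -13*(48 + ((-4 - 5)/(-17) - 8/6)) = -13*(48 + (-9*(-1/17) - 8*⅙)) = -13*(48 + (9/17 - 4/3)) = -13*(48 - 41/51) = -13*2407/51 = -31291/51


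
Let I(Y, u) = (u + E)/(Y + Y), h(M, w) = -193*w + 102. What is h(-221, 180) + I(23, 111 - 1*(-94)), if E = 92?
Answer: -1593051/46 ≈ -34632.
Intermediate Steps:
h(M, w) = 102 - 193*w
I(Y, u) = (92 + u)/(2*Y) (I(Y, u) = (u + 92)/(Y + Y) = (92 + u)/((2*Y)) = (92 + u)*(1/(2*Y)) = (92 + u)/(2*Y))
h(-221, 180) + I(23, 111 - 1*(-94)) = (102 - 193*180) + (½)*(92 + (111 - 1*(-94)))/23 = (102 - 34740) + (½)*(1/23)*(92 + (111 + 94)) = -34638 + (½)*(1/23)*(92 + 205) = -34638 + (½)*(1/23)*297 = -34638 + 297/46 = -1593051/46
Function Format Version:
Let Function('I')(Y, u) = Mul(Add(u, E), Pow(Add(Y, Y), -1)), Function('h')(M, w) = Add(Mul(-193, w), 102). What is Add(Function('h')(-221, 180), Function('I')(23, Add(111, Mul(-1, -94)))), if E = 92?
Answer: Rational(-1593051, 46) ≈ -34632.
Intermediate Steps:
Function('h')(M, w) = Add(102, Mul(-193, w))
Function('I')(Y, u) = Mul(Rational(1, 2), Pow(Y, -1), Add(92, u)) (Function('I')(Y, u) = Mul(Add(u, 92), Pow(Add(Y, Y), -1)) = Mul(Add(92, u), Pow(Mul(2, Y), -1)) = Mul(Add(92, u), Mul(Rational(1, 2), Pow(Y, -1))) = Mul(Rational(1, 2), Pow(Y, -1), Add(92, u)))
Add(Function('h')(-221, 180), Function('I')(23, Add(111, Mul(-1, -94)))) = Add(Add(102, Mul(-193, 180)), Mul(Rational(1, 2), Pow(23, -1), Add(92, Add(111, Mul(-1, -94))))) = Add(Add(102, -34740), Mul(Rational(1, 2), Rational(1, 23), Add(92, Add(111, 94)))) = Add(-34638, Mul(Rational(1, 2), Rational(1, 23), Add(92, 205))) = Add(-34638, Mul(Rational(1, 2), Rational(1, 23), 297)) = Add(-34638, Rational(297, 46)) = Rational(-1593051, 46)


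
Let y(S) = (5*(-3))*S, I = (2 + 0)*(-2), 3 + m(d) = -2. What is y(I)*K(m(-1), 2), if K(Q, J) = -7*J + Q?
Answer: -1140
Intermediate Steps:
m(d) = -5 (m(d) = -3 - 2 = -5)
K(Q, J) = Q - 7*J
I = -4 (I = 2*(-2) = -4)
y(S) = -15*S
y(I)*K(m(-1), 2) = (-15*(-4))*(-5 - 7*2) = 60*(-5 - 14) = 60*(-19) = -1140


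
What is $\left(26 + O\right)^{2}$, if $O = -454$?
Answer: $183184$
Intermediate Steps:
$\left(26 + O\right)^{2} = \left(26 - 454\right)^{2} = \left(-428\right)^{2} = 183184$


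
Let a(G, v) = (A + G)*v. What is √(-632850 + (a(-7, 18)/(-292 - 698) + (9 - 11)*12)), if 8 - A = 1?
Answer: I*√632874 ≈ 795.53*I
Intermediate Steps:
A = 7 (A = 8 - 1*1 = 8 - 1 = 7)
a(G, v) = v*(7 + G) (a(G, v) = (7 + G)*v = v*(7 + G))
√(-632850 + (a(-7, 18)/(-292 - 698) + (9 - 11)*12)) = √(-632850 + ((18*(7 - 7))/(-292 - 698) + (9 - 11)*12)) = √(-632850 + ((18*0)/(-990) - 2*12)) = √(-632850 + (-1/990*0 - 24)) = √(-632850 + (0 - 24)) = √(-632850 - 24) = √(-632874) = I*√632874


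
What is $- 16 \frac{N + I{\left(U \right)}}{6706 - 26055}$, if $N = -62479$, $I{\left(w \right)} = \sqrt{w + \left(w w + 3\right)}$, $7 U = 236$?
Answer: $- \frac{999664}{19349} + \frac{16 \sqrt{57495}}{135443} \approx -51.637$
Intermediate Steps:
$U = \frac{236}{7}$ ($U = \frac{1}{7} \cdot 236 = \frac{236}{7} \approx 33.714$)
$I{\left(w \right)} = \sqrt{3 + w + w^{2}}$ ($I{\left(w \right)} = \sqrt{w + \left(w^{2} + 3\right)} = \sqrt{w + \left(3 + w^{2}\right)} = \sqrt{3 + w + w^{2}}$)
$- 16 \frac{N + I{\left(U \right)}}{6706 - 26055} = - 16 \frac{-62479 + \sqrt{3 + \frac{236}{7} + \left(\frac{236}{7}\right)^{2}}}{6706 - 26055} = - 16 \frac{-62479 + \sqrt{3 + \frac{236}{7} + \frac{55696}{49}}}{-19349} = - 16 \left(-62479 + \sqrt{\frac{57495}{49}}\right) \left(- \frac{1}{19349}\right) = - 16 \left(-62479 + \frac{\sqrt{57495}}{7}\right) \left(- \frac{1}{19349}\right) = - 16 \left(\frac{62479}{19349} - \frac{\sqrt{57495}}{135443}\right) = - \frac{999664}{19349} + \frac{16 \sqrt{57495}}{135443}$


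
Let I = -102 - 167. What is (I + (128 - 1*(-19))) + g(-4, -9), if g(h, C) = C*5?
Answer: -167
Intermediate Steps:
g(h, C) = 5*C
I = -269
(I + (128 - 1*(-19))) + g(-4, -9) = (-269 + (128 - 1*(-19))) + 5*(-9) = (-269 + (128 + 19)) - 45 = (-269 + 147) - 45 = -122 - 45 = -167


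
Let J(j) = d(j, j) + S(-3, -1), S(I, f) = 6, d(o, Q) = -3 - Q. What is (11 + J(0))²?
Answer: 196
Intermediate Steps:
J(j) = 3 - j (J(j) = (-3 - j) + 6 = 3 - j)
(11 + J(0))² = (11 + (3 - 1*0))² = (11 + (3 + 0))² = (11 + 3)² = 14² = 196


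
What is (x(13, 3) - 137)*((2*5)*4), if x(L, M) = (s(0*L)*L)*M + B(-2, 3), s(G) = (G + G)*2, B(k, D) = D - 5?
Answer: -5560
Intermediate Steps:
B(k, D) = -5 + D
s(G) = 4*G (s(G) = (2*G)*2 = 4*G)
x(L, M) = -2 (x(L, M) = ((4*(0*L))*L)*M + (-5 + 3) = ((4*0)*L)*M - 2 = (0*L)*M - 2 = 0*M - 2 = 0 - 2 = -2)
(x(13, 3) - 137)*((2*5)*4) = (-2 - 137)*((2*5)*4) = -1390*4 = -139*40 = -5560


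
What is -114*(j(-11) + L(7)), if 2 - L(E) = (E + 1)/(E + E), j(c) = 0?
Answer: -1140/7 ≈ -162.86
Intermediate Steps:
L(E) = 2 - (1 + E)/(2*E) (L(E) = 2 - (E + 1)/(E + E) = 2 - (1 + E)/(2*E))
-114*(j(-11) + L(7)) = -114*(0 + (½)*(-1 + 3*7)/7) = -114*(0 + (½)*(⅐)*(-1 + 21)) = -114*(0 + (½)*(⅐)*20) = -114*(0 + 10/7) = -114*10/7 = -1140/7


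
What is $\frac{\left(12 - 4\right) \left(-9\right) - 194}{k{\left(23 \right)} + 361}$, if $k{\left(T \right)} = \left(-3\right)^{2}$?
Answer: $- \frac{133}{185} \approx -0.71892$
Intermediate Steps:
$k{\left(T \right)} = 9$
$\frac{\left(12 - 4\right) \left(-9\right) - 194}{k{\left(23 \right)} + 361} = \frac{\left(12 - 4\right) \left(-9\right) - 194}{9 + 361} = \frac{8 \left(-9\right) - 194}{370} = \left(-72 - 194\right) \frac{1}{370} = \left(-266\right) \frac{1}{370} = - \frac{133}{185}$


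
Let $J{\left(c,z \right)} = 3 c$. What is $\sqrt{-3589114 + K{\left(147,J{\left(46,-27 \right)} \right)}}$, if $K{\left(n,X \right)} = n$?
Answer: $i \sqrt{3588967} \approx 1894.5 i$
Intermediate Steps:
$\sqrt{-3589114 + K{\left(147,J{\left(46,-27 \right)} \right)}} = \sqrt{-3589114 + 147} = \sqrt{-3588967} = i \sqrt{3588967}$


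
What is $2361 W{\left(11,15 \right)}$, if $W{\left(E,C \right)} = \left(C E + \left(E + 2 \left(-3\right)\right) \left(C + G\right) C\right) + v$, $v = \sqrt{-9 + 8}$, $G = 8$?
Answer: $4462290 + 2361 i \approx 4.4623 \cdot 10^{6} + 2361.0 i$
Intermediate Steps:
$v = i$ ($v = \sqrt{-1} = i \approx 1.0 i$)
$W{\left(E,C \right)} = i + C E + C \left(-6 + E\right) \left(8 + C\right)$ ($W{\left(E,C \right)} = \left(C E + \left(E + 2 \left(-3\right)\right) \left(C + 8\right) C\right) + i = \left(C E + \left(E - 6\right) \left(8 + C\right) C\right) + i = \left(C E + \left(-6 + E\right) \left(8 + C\right) C\right) + i = \left(C E + C \left(-6 + E\right) \left(8 + C\right)\right) + i = i + C E + C \left(-6 + E\right) \left(8 + C\right)$)
$2361 W{\left(11,15 \right)} = 2361 \left(i - 720 - 6 \cdot 15^{2} + 11 \cdot 15^{2} + 9 \cdot 15 \cdot 11\right) = 2361 \left(i - 720 - 1350 + 11 \cdot 225 + 1485\right) = 2361 \left(i - 720 - 1350 + 2475 + 1485\right) = 2361 \left(1890 + i\right) = 4462290 + 2361 i$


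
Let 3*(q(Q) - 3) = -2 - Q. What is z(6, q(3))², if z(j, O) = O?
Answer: 16/9 ≈ 1.7778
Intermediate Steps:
q(Q) = 7/3 - Q/3 (q(Q) = 3 + (-2 - Q)/3 = 3 + (-⅔ - Q/3) = 7/3 - Q/3)
z(6, q(3))² = (7/3 - ⅓*3)² = (7/3 - 1)² = (4/3)² = 16/9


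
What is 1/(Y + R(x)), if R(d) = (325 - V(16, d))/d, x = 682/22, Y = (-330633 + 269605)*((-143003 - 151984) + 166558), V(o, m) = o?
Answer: 31/242970715681 ≈ 1.2759e-10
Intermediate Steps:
Y = 7837765012 (Y = -61028*(-294987 + 166558) = -61028*(-128429) = 7837765012)
x = 31 (x = 682*(1/22) = 31)
R(d) = 309/d (R(d) = (325 - 1*16)/d = (325 - 16)/d = 309/d)
1/(Y + R(x)) = 1/(7837765012 + 309/31) = 1/(242970715681/31) = 31/242970715681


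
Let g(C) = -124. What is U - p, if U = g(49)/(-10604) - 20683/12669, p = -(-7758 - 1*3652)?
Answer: -383265209684/33585519 ≈ -11412.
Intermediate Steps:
p = 11410 (p = -(-7758 - 3652) = -1*(-11410) = 11410)
U = -54437894/33585519 (U = -124/(-10604) - 20683/12669 = -124*(-1/10604) - 20683*1/12669 = 31/2651 - 20683/12669 = -54437894/33585519 ≈ -1.6209)
U - p = -54437894/33585519 - 1*11410 = -54437894/33585519 - 11410 = -383265209684/33585519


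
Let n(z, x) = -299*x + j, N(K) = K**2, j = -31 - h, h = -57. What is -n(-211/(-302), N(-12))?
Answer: 43030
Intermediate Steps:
j = 26 (j = -31 - 1*(-57) = -31 + 57 = 26)
n(z, x) = 26 - 299*x (n(z, x) = -299*x + 26 = 26 - 299*x)
-n(-211/(-302), N(-12)) = -(26 - 299*(-12)**2) = -(26 - 299*144) = -(26 - 43056) = -1*(-43030) = 43030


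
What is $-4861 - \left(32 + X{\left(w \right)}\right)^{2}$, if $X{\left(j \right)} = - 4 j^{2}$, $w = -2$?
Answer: $-5117$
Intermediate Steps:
$-4861 - \left(32 + X{\left(w \right)}\right)^{2} = -4861 - \left(32 - 4 \left(-2\right)^{2}\right)^{2} = -4861 - \left(32 - 16\right)^{2} = -4861 - 16^{2} = -4861 - 256 = -5117$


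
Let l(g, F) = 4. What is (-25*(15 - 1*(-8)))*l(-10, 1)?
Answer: -2300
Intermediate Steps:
(-25*(15 - 1*(-8)))*l(-10, 1) = -25*(15 - 1*(-8))*4 = -25*(15 + 8)*4 = -25*23*4 = -575*4 = -2300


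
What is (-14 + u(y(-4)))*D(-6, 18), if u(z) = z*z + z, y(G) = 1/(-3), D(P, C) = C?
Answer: -256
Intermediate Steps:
y(G) = -1/3
u(z) = z + z**2 (u(z) = z**2 + z = z + z**2)
(-14 + u(y(-4)))*D(-6, 18) = (-14 - (1 - 1/3)/3)*18 = (-14 - 1/3*2/3)*18 = (-14 - 2/9)*18 = -128/9*18 = -256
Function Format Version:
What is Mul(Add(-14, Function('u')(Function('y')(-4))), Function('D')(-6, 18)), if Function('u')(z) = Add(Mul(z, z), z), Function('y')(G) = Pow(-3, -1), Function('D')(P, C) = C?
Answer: -256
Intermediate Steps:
Function('y')(G) = Rational(-1, 3)
Function('u')(z) = Add(z, Pow(z, 2)) (Function('u')(z) = Add(Pow(z, 2), z) = Add(z, Pow(z, 2)))
Mul(Add(-14, Function('u')(Function('y')(-4))), Function('D')(-6, 18)) = Mul(Add(-14, Mul(Rational(-1, 3), Add(1, Rational(-1, 3)))), 18) = Mul(Add(-14, Mul(Rational(-1, 3), Rational(2, 3))), 18) = Mul(Add(-14, Rational(-2, 9)), 18) = Mul(Rational(-128, 9), 18) = -256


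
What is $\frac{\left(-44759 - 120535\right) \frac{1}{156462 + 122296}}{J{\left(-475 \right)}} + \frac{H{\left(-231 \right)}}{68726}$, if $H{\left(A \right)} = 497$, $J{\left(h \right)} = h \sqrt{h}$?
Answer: $\frac{71}{9818} - \frac{82647 i \sqrt{19}}{6289477375} \approx 0.0072316 - 5.7278 \cdot 10^{-5} i$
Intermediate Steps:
$J{\left(h \right)} = h^{\frac{3}{2}}$
$\frac{\left(-44759 - 120535\right) \frac{1}{156462 + 122296}}{J{\left(-475 \right)}} + \frac{H{\left(-231 \right)}}{68726} = \frac{\left(-44759 - 120535\right) \frac{1}{156462 + 122296}}{\left(-475\right)^{\frac{3}{2}}} + \frac{497}{68726} = \frac{\left(-165294\right) \frac{1}{278758}}{\left(-2375\right) i \sqrt{19}} + 497 \cdot \frac{1}{68726} = \left(-165294\right) \frac{1}{278758} \frac{i \sqrt{19}}{45125} + \frac{71}{9818} = - \frac{82647 \frac{i \sqrt{19}}{45125}}{139379} + \frac{71}{9818} = - \frac{82647 i \sqrt{19}}{6289477375} + \frac{71}{9818} = \frac{71}{9818} - \frac{82647 i \sqrt{19}}{6289477375}$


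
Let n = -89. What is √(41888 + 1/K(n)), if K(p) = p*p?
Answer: √331794849/89 ≈ 204.67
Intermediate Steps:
K(p) = p²
√(41888 + 1/K(n)) = √(41888 + 1/((-89)²)) = √(41888 + 1/7921) = √(331794849/7921) = √331794849/89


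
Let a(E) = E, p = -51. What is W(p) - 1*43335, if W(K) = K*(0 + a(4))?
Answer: -43539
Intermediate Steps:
W(K) = 4*K (W(K) = K*(0 + 4) = K*4 = 4*K)
W(p) - 1*43335 = 4*(-51) - 1*43335 = -204 - 43335 = -43539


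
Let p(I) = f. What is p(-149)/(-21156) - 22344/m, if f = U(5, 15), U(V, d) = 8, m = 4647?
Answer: -39395570/8192661 ≈ -4.8086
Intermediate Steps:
f = 8
p(I) = 8
p(-149)/(-21156) - 22344/m = 8/(-21156) - 22344/4647 = 8*(-1/21156) - 22344*1/4647 = -2/5289 - 7448/1549 = -39395570/8192661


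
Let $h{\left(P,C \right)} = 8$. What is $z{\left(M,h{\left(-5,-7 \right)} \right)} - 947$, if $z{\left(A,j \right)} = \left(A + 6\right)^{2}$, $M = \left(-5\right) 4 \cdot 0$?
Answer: $-911$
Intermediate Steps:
$M = 0$ ($M = \left(-20\right) 0 = 0$)
$z{\left(A,j \right)} = \left(6 + A\right)^{2}$
$z{\left(M,h{\left(-5,-7 \right)} \right)} - 947 = \left(6 + 0\right)^{2} - 947 = 6^{2} - 947 = 36 - 947 = -911$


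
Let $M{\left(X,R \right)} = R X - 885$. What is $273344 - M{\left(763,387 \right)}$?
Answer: $-21052$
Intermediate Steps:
$M{\left(X,R \right)} = -885 + R X$
$273344 - M{\left(763,387 \right)} = 273344 - \left(-885 + 387 \cdot 763\right) = 273344 - \left(-885 + 295281\right) = 273344 - 294396 = -21052$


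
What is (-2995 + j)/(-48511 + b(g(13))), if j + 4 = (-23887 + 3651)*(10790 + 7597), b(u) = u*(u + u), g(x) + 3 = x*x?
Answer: -372082331/6601 ≈ -56368.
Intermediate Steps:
g(x) = -3 + x² (g(x) = -3 + x*x = -3 + x²)
b(u) = 2*u² (b(u) = u*(2*u) = 2*u²)
j = -372079336 (j = -4 + (-23887 + 3651)*(10790 + 7597) = -4 - 20236*18387 = -4 - 372079332 = -372079336)
(-2995 + j)/(-48511 + b(g(13))) = (-2995 - 372079336)/(-48511 + 2*(-3 + 13²)²) = -372082331/(-48511 + 2*(-3 + 169)²) = -372082331/(-48511 + 2*166²) = -372082331/(-48511 + 2*27556) = -372082331/(-48511 + 55112) = -372082331/6601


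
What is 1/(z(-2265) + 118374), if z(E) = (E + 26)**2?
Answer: 1/5131495 ≈ 1.9487e-7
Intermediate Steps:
z(E) = (26 + E)**2
1/(z(-2265) + 118374) = 1/((26 - 2265)**2 + 118374) = 1/((-2239)**2 + 118374) = 1/(5013121 + 118374) = 1/5131495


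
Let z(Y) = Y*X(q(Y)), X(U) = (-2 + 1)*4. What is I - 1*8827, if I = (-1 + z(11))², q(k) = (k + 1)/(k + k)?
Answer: -6802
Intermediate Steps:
q(k) = (1 + k)/(2*k) (q(k) = (1 + k)/((2*k)) = (1 + k)*(1/(2*k)) = (1 + k)/(2*k))
X(U) = -4 (X(U) = -1*4 = -4)
z(Y) = -4*Y (z(Y) = Y*(-4) = -4*Y)
I = 2025 (I = (-1 - 4*11)² = (-1 - 44)² = (-45)² = 2025)
I - 1*8827 = 2025 - 1*8827 = 2025 - 8827 = -6802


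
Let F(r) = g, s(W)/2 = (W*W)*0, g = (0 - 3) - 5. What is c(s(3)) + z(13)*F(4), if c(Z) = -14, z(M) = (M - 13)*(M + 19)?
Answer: -14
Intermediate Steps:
g = -8 (g = -3 - 5 = -8)
s(W) = 0 (s(W) = 2*((W*W)*0) = 2*(W²*0) = 2*0 = 0)
z(M) = (-13 + M)*(19 + M)
F(r) = -8
c(s(3)) + z(13)*F(4) = -14 + (-247 + 13² + 6*13)*(-8) = -14 + (-247 + 169 + 78)*(-8) = -14 + 0*(-8) = -14 + 0 = -14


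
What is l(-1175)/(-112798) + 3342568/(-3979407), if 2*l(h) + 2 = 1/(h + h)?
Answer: -1772045723548493/2109685008694200 ≈ -0.83996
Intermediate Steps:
l(h) = -1 + 1/(4*h) (l(h) = -1 + 1/(2*(h + h)) = -1 + 1/(2*((2*h))) = -1 + (1/(2*h))/2 = -1 + 1/(4*h))
l(-1175)/(-112798) + 3342568/(-3979407) = ((¼ - 1*(-1175))/(-1175))/(-112798) + 3342568/(-3979407) = -(¼ + 1175)/1175*(-1/112798) + 3342568*(-1/3979407) = -1/1175*4701/4*(-1/112798) - 3342568/3979407 = -4701/4700*(-1/112798) - 3342568/3979407 = 4701/530150600 - 3342568/3979407 = -1772045723548493/2109685008694200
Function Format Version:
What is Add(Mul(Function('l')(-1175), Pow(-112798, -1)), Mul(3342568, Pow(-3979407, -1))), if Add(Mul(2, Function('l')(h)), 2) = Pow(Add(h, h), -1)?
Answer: Rational(-1772045723548493, 2109685008694200) ≈ -0.83996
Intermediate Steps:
Function('l')(h) = Add(-1, Mul(Rational(1, 4), Pow(h, -1))) (Function('l')(h) = Add(-1, Mul(Rational(1, 2), Pow(Add(h, h), -1))) = Add(-1, Mul(Rational(1, 2), Pow(Mul(2, h), -1))) = Add(-1, Mul(Rational(1, 2), Mul(Rational(1, 2), Pow(h, -1)))) = Add(-1, Mul(Rational(1, 4), Pow(h, -1))))
Add(Mul(Function('l')(-1175), Pow(-112798, -1)), Mul(3342568, Pow(-3979407, -1))) = Add(Mul(Mul(Pow(-1175, -1), Add(Rational(1, 4), Mul(-1, -1175))), Pow(-112798, -1)), Mul(3342568, Pow(-3979407, -1))) = Add(Mul(Mul(Rational(-1, 1175), Add(Rational(1, 4), 1175)), Rational(-1, 112798)), Mul(3342568, Rational(-1, 3979407))) = Add(Mul(Mul(Rational(-1, 1175), Rational(4701, 4)), Rational(-1, 112798)), Rational(-3342568, 3979407)) = Add(Mul(Rational(-4701, 4700), Rational(-1, 112798)), Rational(-3342568, 3979407)) = Add(Rational(4701, 530150600), Rational(-3342568, 3979407)) = Rational(-1772045723548493, 2109685008694200)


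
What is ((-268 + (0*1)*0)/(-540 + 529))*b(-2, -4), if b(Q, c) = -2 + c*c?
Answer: 3752/11 ≈ 341.09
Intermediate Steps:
b(Q, c) = -2 + c²
((-268 + (0*1)*0)/(-540 + 529))*b(-2, -4) = ((-268 + (0*1)*0)/(-540 + 529))*(-2 + (-4)²) = ((-268 + 0*0)/(-11))*(-2 + 16) = ((-268 + 0)*(-1/11))*14 = -268*(-1/11)*14 = (268/11)*14 = 3752/11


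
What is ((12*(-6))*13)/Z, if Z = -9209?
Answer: 936/9209 ≈ 0.10164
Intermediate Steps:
((12*(-6))*13)/Z = ((12*(-6))*13)/(-9209) = -72*13*(-1/9209) = -936*(-1/9209) = 936/9209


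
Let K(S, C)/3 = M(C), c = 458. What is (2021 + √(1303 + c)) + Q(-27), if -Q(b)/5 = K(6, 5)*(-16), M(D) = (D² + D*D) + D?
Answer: 15221 + √1761 ≈ 15263.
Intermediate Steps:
M(D) = D + 2*D² (M(D) = (D² + D²) + D = 2*D² + D = D + 2*D²)
K(S, C) = 3*C*(1 + 2*C) (K(S, C) = 3*(C*(1 + 2*C)) = 3*C*(1 + 2*C))
Q(b) = 13200 (Q(b) = -5*3*5*(1 + 2*5)*(-16) = -5*3*5*(1 + 10)*(-16) = -5*3*5*11*(-16) = -825*(-16) = -5*(-2640) = 13200)
(2021 + √(1303 + c)) + Q(-27) = (2021 + √(1303 + 458)) + 13200 = (2021 + √1761) + 13200 = 15221 + √1761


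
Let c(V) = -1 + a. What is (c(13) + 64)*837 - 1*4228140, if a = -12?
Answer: -4185453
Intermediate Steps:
c(V) = -13 (c(V) = -1 - 12 = -13)
(c(13) + 64)*837 - 1*4228140 = (-13 + 64)*837 - 1*4228140 = 51*837 - 4228140 = 42687 - 4228140 = -4185453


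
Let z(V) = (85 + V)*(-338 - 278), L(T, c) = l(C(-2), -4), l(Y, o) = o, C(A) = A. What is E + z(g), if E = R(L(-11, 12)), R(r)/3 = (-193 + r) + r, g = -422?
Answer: 206989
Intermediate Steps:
L(T, c) = -4
z(V) = -52360 - 616*V (z(V) = (85 + V)*(-616) = -52360 - 616*V)
R(r) = -579 + 6*r (R(r) = 3*((-193 + r) + r) = 3*(-193 + 2*r) = -579 + 6*r)
E = -603 (E = -579 + 6*(-4) = -579 - 24 = -603)
E + z(g) = -603 + (-52360 - 616*(-422)) = -603 + (-52360 + 259952) = -603 + 207592 = 206989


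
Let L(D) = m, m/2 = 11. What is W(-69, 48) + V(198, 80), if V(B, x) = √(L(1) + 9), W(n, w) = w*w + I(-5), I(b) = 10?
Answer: 2314 + √31 ≈ 2319.6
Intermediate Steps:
m = 22 (m = 2*11 = 22)
W(n, w) = 10 + w² (W(n, w) = w*w + 10 = w² + 10 = 10 + w²)
L(D) = 22
V(B, x) = √31 (V(B, x) = √(22 + 9) = √31)
W(-69, 48) + V(198, 80) = (10 + 48²) + √31 = (10 + 2304) + √31 = 2314 + √31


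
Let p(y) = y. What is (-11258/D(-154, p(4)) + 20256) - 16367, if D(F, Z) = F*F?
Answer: 46110133/11858 ≈ 3888.5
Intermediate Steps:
D(F, Z) = F**2
(-11258/D(-154, p(4)) + 20256) - 16367 = (-11258/((-154)**2) + 20256) - 16367 = (-11258/23716 + 20256) - 16367 = (-11258*1/23716 + 20256) - 16367 = (-5629/11858 + 20256) - 16367 = 240190019/11858 - 16367 = 46110133/11858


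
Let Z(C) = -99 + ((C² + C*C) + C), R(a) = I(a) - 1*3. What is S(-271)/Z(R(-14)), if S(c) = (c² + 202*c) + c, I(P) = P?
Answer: 9214/231 ≈ 39.887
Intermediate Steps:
S(c) = c² + 203*c
R(a) = -3 + a (R(a) = a - 1*3 = a - 3 = -3 + a)
Z(C) = -99 + C + 2*C² (Z(C) = -99 + ((C² + C²) + C) = -99 + (2*C² + C) = -99 + (C + 2*C²) = -99 + C + 2*C²)
S(-271)/Z(R(-14)) = (-271*(203 - 271))/(-99 + (-3 - 14) + 2*(-3 - 14)²) = (-271*(-68))/(-99 - 17 + 2*(-17)²) = 18428/(-99 - 17 + 2*289) = 18428/(-99 - 17 + 578) = 18428/462 = 18428*(1/462) = 9214/231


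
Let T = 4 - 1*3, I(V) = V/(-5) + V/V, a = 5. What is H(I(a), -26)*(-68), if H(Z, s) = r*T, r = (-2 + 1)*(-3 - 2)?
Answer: -340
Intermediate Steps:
I(V) = 1 - V/5 (I(V) = V*(-1/5) + 1 = -V/5 + 1 = 1 - V/5)
r = 5 (r = -1*(-5) = 5)
T = 1 (T = 4 - 3 = 1)
H(Z, s) = 5 (H(Z, s) = 5*1 = 5)
H(I(a), -26)*(-68) = 5*(-68) = -340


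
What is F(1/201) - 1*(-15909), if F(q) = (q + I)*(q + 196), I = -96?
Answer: -117425606/40401 ≈ -2906.5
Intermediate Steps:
F(q) = (-96 + q)*(196 + q) (F(q) = (q - 96)*(q + 196) = (-96 + q)*(196 + q))
F(1/201) - 1*(-15909) = (-18816 + (1/201)² + 100/201) - 1*(-15909) = (-18816 + (1/201)² + 100*(1/201)) + 15909 = (-18816 + 1/40401 + 100/201) + 15909 = -760165115/40401 + 15909 = -117425606/40401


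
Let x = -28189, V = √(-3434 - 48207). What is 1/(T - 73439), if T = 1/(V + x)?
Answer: -58359870182107/4285890508373927945 + I*√51641/4285890508373927945 ≈ -1.3617e-5 + 5.3022e-17*I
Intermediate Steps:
V = I*√51641 (V = √(-51641) = I*√51641 ≈ 227.25*I)
T = 1/(-28189 + I*√51641) (T = 1/(I*√51641 - 28189) = 1/(-28189 + I*√51641) ≈ -3.5473e-5 - 2.86e-7*I)
1/(T - 73439) = 1/((-28189/794671362 - I*√51641/794671362) - 73439) = 1/(-58359870182107/794671362 - I*√51641/794671362)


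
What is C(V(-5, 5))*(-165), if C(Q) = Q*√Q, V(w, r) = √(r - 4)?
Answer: -165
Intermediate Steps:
V(w, r) = √(-4 + r)
C(Q) = Q^(3/2)
C(V(-5, 5))*(-165) = (√(-4 + 5))^(3/2)*(-165) = (√1)^(3/2)*(-165) = 1^(3/2)*(-165) = 1*(-165) = -165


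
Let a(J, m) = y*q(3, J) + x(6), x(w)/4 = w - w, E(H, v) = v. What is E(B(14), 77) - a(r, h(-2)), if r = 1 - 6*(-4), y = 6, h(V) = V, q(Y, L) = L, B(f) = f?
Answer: -73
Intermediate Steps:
x(w) = 0 (x(w) = 4*(w - w) = 4*0 = 0)
r = 25 (r = 1 + 24 = 25)
a(J, m) = 6*J (a(J, m) = 6*J + 0 = 6*J)
E(B(14), 77) - a(r, h(-2)) = 77 - 6*25 = 77 - 1*150 = 77 - 150 = -73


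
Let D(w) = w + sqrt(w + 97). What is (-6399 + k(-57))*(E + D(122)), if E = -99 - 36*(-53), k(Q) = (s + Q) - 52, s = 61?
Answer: -12449157 - 6447*sqrt(219) ≈ -1.2545e+7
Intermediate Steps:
k(Q) = 9 + Q (k(Q) = (61 + Q) - 52 = 9 + Q)
E = 1809 (E = -99 + 1908 = 1809)
D(w) = w + sqrt(97 + w)
(-6399 + k(-57))*(E + D(122)) = (-6399 + (9 - 57))*(1809 + (122 + sqrt(97 + 122))) = (-6399 - 48)*(1809 + (122 + sqrt(219))) = -6447*(1931 + sqrt(219)) = -12449157 - 6447*sqrt(219)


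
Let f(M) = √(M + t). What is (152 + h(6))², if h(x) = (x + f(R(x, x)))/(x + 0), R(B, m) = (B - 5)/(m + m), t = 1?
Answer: (5508 + √39)²/1296 ≈ 23462.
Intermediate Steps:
R(B, m) = (-5 + B)/(2*m) (R(B, m) = (-5 + B)/((2*m)) = (-5 + B)*(1/(2*m)) = (-5 + B)/(2*m))
f(M) = √(1 + M) (f(M) = √(M + 1) = √(1 + M))
h(x) = (x + √(1 + (-5 + x)/(2*x)))/x (h(x) = (x + √(1 + (-5 + x)/(2*x)))/(x + 0) = (x + √(1 + (-5 + x)/(2*x)))/x)
(152 + h(6))² = (152 + (6 + √(6 - 10/6)/2)/6)² = (152 + (6 + √(6 - 10*⅙)/2)/6)² = (152 + (6 + √(6 - 5/3)/2)/6)² = (152 + (6 + √(13/3)/2)/6)² = (152 + (6 + (√39/3)/2)/6)² = (152 + (6 + √39/6)/6)² = (152 + (1 + √39/36))² = (153 + √39/36)²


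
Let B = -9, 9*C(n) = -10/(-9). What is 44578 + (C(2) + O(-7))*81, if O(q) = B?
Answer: 43859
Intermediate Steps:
C(n) = 10/81 (C(n) = (-10/(-9))/9 = (-10*(-⅑))/9 = (⅑)*(10/9) = 10/81)
O(q) = -9
44578 + (C(2) + O(-7))*81 = 44578 + (10/81 - 9)*81 = 44578 - 719/81*81 = 44578 - 719 = 43859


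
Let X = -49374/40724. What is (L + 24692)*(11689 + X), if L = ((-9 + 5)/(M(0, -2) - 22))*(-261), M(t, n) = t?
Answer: 32257911453395/111991 ≈ 2.8804e+8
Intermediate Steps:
X = -24687/20362 (X = -49374*1/40724 = -24687/20362 ≈ -1.2124)
L = -522/11 (L = ((-9 + 5)/(0 - 22))*(-261) = -4/(-22)*(-261) = -4*(-1/22)*(-261) = (2/11)*(-261) = -522/11 ≈ -47.455)
(L + 24692)*(11689 + X) = (-522/11 + 24692)*(11689 - 24687/20362) = (271090/11)*(237986731/20362) = 32257911453395/111991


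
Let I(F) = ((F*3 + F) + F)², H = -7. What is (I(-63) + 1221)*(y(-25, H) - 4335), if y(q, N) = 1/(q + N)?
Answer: -6966984783/16 ≈ -4.3544e+8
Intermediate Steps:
I(F) = 25*F² (I(F) = ((3*F + F) + F)² = (4*F + F)² = (5*F)² = 25*F²)
y(q, N) = 1/(N + q)
(I(-63) + 1221)*(y(-25, H) - 4335) = (25*(-63)² + 1221)*(1/(-7 - 25) - 4335) = (25*3969 + 1221)*(1/(-32) - 4335) = (99225 + 1221)*(-1/32 - 4335) = 100446*(-138721/32) = -6966984783/16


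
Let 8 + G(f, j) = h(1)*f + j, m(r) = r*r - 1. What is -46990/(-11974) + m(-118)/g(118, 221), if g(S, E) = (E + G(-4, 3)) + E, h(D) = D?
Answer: 93530336/2592371 ≈ 36.079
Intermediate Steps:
m(r) = -1 + r² (m(r) = r² - 1 = -1 + r²)
G(f, j) = -8 + f + j (G(f, j) = -8 + (1*f + j) = -8 + (f + j) = -8 + f + j)
g(S, E) = -9 + 2*E (g(S, E) = (E + (-8 - 4 + 3)) + E = (E - 9) + E = (-9 + E) + E = -9 + 2*E)
-46990/(-11974) + m(-118)/g(118, 221) = -46990/(-11974) + (-1 + (-118)²)/(-9 + 2*221) = -46990*(-1/11974) + (-1 + 13924)/(-9 + 442) = 23495/5987 + 13923/433 = 93530336/2592371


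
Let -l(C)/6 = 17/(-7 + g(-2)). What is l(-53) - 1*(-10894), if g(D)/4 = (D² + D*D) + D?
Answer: 10888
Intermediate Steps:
g(D) = 4*D + 8*D² (g(D) = 4*((D² + D*D) + D) = 4*((D² + D²) + D) = 4*(2*D² + D) = 4*(D + 2*D²) = 4*D + 8*D²)
l(C) = -6 (l(C) = -6*17/(-7 + 4*(-2)*(1 + 2*(-2))) = -6*17/(-7 + 4*(-2)*(1 - 4)) = -6*17/(-7 + 4*(-2)*(-3)) = -6*17/(-7 + 24) = -6*17/17 = -6*1 = -6)
l(-53) - 1*(-10894) = -6 - 1*(-10894) = -6 + 10894 = 10888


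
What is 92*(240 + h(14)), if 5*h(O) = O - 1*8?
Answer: 110952/5 ≈ 22190.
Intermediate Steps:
h(O) = -8/5 + O/5 (h(O) = (O - 1*8)/5 = (O - 8)/5 = (-8 + O)/5 = -8/5 + O/5)
92*(240 + h(14)) = 92*(240 + (-8/5 + (1/5)*14)) = 92*(240 + (-8/5 + 14/5)) = 92*(240 + 6/5) = 92*(1206/5) = 110952/5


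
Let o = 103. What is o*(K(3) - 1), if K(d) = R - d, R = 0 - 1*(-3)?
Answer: -103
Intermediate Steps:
R = 3 (R = 0 + 3 = 3)
K(d) = 3 - d
o*(K(3) - 1) = 103*((3 - 1*3) - 1) = 103*((3 - 3) - 1) = 103*(0 - 1) = 103*(-1) = -103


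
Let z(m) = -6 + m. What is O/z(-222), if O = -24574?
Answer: 12287/114 ≈ 107.78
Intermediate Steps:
O/z(-222) = -24574/(-6 - 222) = -24574/(-228) = -24574*(-1/228) = 12287/114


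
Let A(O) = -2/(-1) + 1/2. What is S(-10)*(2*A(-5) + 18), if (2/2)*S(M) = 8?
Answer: 184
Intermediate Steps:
A(O) = 5/2 (A(O) = -2*(-1) + 1*(½) = 2 + ½ = 5/2)
S(M) = 8
S(-10)*(2*A(-5) + 18) = 8*(2*(5/2) + 18) = 8*(5 + 18) = 8*23 = 184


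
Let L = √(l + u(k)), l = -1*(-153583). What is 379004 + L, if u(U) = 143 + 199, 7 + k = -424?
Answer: 379004 + 5*√6157 ≈ 3.7940e+5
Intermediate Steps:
k = -431 (k = -7 - 424 = -431)
u(U) = 342
l = 153583
L = 5*√6157 (L = √(153583 + 342) = √153925 = 5*√6157 ≈ 392.33)
379004 + L = 379004 + 5*√6157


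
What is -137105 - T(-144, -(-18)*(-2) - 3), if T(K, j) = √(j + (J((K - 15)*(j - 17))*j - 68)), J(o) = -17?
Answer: -137105 - 2*√139 ≈ -1.3713e+5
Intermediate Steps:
T(K, j) = √(-68 - 16*j) (T(K, j) = √(j + (-17*j - 68)) = √(j + (-68 - 17*j)) = √(-68 - 16*j))
-137105 - T(-144, -(-18)*(-2) - 3) = -137105 - 2*√(-17 - 4*(-(-18)*(-2) - 3)) = -137105 - 2*√(-17 - 4*(-6*6 - 3)) = -137105 - 2*√(-17 - 4*(-36 - 3)) = -137105 - 2*√(-17 - 4*(-39)) = -137105 - 2*√(-17 + 156) = -137105 - 2*√139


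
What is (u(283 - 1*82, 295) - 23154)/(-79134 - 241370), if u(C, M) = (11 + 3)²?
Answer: 11479/160252 ≈ 0.071631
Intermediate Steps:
u(C, M) = 196 (u(C, M) = 14² = 196)
(u(283 - 1*82, 295) - 23154)/(-79134 - 241370) = (196 - 23154)/(-79134 - 241370) = -22958/(-320504) = -22958*(-1/320504) = 11479/160252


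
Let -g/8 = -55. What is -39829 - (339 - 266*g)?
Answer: 76872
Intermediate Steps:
g = 440 (g = -8*(-55) = 440)
-39829 - (339 - 266*g) = -39829 - (339 - 266*440) = -39829 - (339 - 117040) = -39829 - 1*(-116701) = -39829 + 116701 = 76872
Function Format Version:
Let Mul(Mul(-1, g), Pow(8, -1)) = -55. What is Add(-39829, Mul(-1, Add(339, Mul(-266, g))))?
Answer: 76872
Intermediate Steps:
g = 440 (g = Mul(-8, -55) = 440)
Add(-39829, Mul(-1, Add(339, Mul(-266, g)))) = Add(-39829, Mul(-1, Add(339, Mul(-266, 440)))) = Add(-39829, Mul(-1, Add(339, -117040))) = Add(-39829, Mul(-1, -116701)) = Add(-39829, 116701) = 76872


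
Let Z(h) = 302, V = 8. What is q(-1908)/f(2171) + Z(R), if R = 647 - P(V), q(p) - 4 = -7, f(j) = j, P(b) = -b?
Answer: 655639/2171 ≈ 302.00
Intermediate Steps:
q(p) = -3 (q(p) = 4 - 7 = -3)
R = 655 (R = 647 - (-1)*8 = 647 - 1*(-8) = 647 + 8 = 655)
q(-1908)/f(2171) + Z(R) = -3/2171 + 302 = 655639/2171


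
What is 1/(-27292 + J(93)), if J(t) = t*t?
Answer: -1/18643 ≈ -5.3639e-5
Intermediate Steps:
J(t) = t**2
1/(-27292 + J(93)) = 1/(-27292 + 93**2) = 1/(-27292 + 8649) = 1/(-18643) = -1/18643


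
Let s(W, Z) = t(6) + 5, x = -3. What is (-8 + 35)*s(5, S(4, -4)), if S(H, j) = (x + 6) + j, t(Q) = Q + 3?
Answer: 378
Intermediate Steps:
t(Q) = 3 + Q
S(H, j) = 3 + j (S(H, j) = (-3 + 6) + j = 3 + j)
s(W, Z) = 14 (s(W, Z) = (3 + 6) + 5 = 9 + 5 = 14)
(-8 + 35)*s(5, S(4, -4)) = (-8 + 35)*14 = 27*14 = 378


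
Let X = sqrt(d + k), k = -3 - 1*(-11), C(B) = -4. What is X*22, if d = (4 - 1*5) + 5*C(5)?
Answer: 22*I*sqrt(13) ≈ 79.322*I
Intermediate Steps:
d = -21 (d = (4 - 1*5) + 5*(-4) = (4 - 5) - 20 = -1 - 20 = -21)
k = 8 (k = -3 + 11 = 8)
X = I*sqrt(13) (X = sqrt(-21 + 8) = sqrt(-13) = I*sqrt(13) ≈ 3.6056*I)
X*22 = (I*sqrt(13))*22 = 22*I*sqrt(13)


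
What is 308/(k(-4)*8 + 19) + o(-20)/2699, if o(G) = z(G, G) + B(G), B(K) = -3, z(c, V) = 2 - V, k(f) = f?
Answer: -831045/35087 ≈ -23.685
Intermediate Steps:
o(G) = -1 - G (o(G) = (2 - G) - 3 = -1 - G)
308/(k(-4)*8 + 19) + o(-20)/2699 = 308/(-4*8 + 19) + (-1 - 1*(-20))/2699 = 308/(-32 + 19) + (-1 + 20)*(1/2699) = 308/(-13) + 19*(1/2699) = 308*(-1/13) + 19/2699 = -308/13 + 19/2699 = -831045/35087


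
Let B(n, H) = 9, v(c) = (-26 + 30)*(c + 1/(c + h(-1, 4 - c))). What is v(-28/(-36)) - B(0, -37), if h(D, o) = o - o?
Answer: -47/63 ≈ -0.74603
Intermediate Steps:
h(D, o) = 0
v(c) = 4*c + 4/c (v(c) = (-26 + 30)*(c + 1/(c + 0)) = 4*(c + 1/c) = 4*c + 4/c)
v(-28/(-36)) - B(0, -37) = (4*(-28/(-36)) + 4/((-28/(-36)))) - 1*9 = (4*(-28*(-1/36)) + 4/((-28*(-1/36)))) - 9 = (4*(7/9) + 4/(7/9)) - 9 = (28/9 + 4*(9/7)) - 9 = (28/9 + 36/7) - 9 = 520/63 - 9 = -47/63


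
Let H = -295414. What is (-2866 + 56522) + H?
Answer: -241758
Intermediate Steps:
(-2866 + 56522) + H = (-2866 + 56522) - 295414 = 53656 - 295414 = -241758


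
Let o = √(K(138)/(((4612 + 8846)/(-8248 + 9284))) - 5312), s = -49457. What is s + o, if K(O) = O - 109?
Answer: -49457 + I*√240423307554/6729 ≈ -49457.0 + 72.868*I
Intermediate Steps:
K(O) = -109 + O
o = I*√240423307554/6729 (o = √((-109 + 138)/(((4612 + 8846)/(-8248 + 9284))) - 5312) = √(29/((13458/1036)) - 5312) = √(29/((13458*(1/1036))) - 5312) = √(29/(6729/518) - 5312) = √(29*(518/6729) - 5312) = √(15022/6729 - 5312) = √(-35729426/6729) = I*√240423307554/6729 ≈ 72.868*I)
s + o = -49457 + I*√240423307554/6729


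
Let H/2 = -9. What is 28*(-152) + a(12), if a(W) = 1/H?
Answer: -76609/18 ≈ -4256.1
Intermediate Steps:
H = -18 (H = 2*(-9) = -18)
a(W) = -1/18 (a(W) = 1/(-18) = -1/18)
28*(-152) + a(12) = 28*(-152) - 1/18 = -4256 - 1/18 = -76609/18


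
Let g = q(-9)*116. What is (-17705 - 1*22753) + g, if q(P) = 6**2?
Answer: -36282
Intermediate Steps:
q(P) = 36
g = 4176 (g = 36*116 = 4176)
(-17705 - 1*22753) + g = (-17705 - 1*22753) + 4176 = (-17705 - 22753) + 4176 = -40458 + 4176 = -36282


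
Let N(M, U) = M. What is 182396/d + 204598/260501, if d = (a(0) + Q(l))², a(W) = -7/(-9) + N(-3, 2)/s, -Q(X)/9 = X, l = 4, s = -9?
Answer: 967208529121/6421089149 ≈ 150.63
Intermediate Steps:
Q(X) = -9*X
a(W) = 10/9 (a(W) = -7/(-9) - 3/(-9) = -7*(-⅑) - 3*(-⅑) = 7/9 + ⅓ = 10/9)
d = 98596/81 (d = (10/9 - 9*4)² = (10/9 - 36)² = (-314/9)² = 98596/81 ≈ 1217.2)
182396/d + 204598/260501 = 182396/(98596/81) + 204598/260501 = 182396*(81/98596) + 204598*(1/260501) = 3693519/24649 + 204598/260501 = 967208529121/6421089149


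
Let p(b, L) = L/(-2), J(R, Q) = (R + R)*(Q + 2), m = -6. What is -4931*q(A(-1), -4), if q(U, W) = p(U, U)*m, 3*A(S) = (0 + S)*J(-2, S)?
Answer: -19724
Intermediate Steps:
J(R, Q) = 2*R*(2 + Q) (J(R, Q) = (2*R)*(2 + Q) = 2*R*(2 + Q))
p(b, L) = -L/2 (p(b, L) = L*(-½) = -L/2)
A(S) = S*(-8 - 4*S)/3 (A(S) = ((0 + S)*(2*(-2)*(2 + S)))/3 = (S*(-8 - 4*S))/3 = S*(-8 - 4*S)/3)
q(U, W) = 3*U (q(U, W) = -U/2*(-6) = 3*U)
-4931*q(A(-1), -4) = -14793*(-4/3*(-1)*(2 - 1)) = -14793*(-4/3*(-1)*1) = -14793*4/3 = -4931*4 = -19724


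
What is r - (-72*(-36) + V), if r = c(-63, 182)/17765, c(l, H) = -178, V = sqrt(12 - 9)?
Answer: -46047058/17765 - sqrt(3) ≈ -2593.7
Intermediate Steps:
V = sqrt(3) ≈ 1.7320
r = -178/17765 ≈ -0.010020
r - (-72*(-36) + V) = -178/17765 - (-72*(-36) + sqrt(3)) = -178/17765 - (2592 + sqrt(3)) = -178/17765 + (-2592 - sqrt(3)) = -46047058/17765 - sqrt(3)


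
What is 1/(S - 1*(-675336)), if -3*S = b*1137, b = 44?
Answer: 1/658660 ≈ 1.5182e-6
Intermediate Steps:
S = -16676 (S = -44*1137/3 = -1/3*50028 = -16676)
1/(S - 1*(-675336)) = 1/(-16676 - 1*(-675336)) = 1/(-16676 + 675336) = 1/658660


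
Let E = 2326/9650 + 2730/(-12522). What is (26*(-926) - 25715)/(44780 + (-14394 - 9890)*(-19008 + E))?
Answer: -23875436525/221359784598876 ≈ -0.00010786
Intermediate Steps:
E = 231806/10069775 (E = 2326*(1/9650) + 2730*(-1/12522) = 1163/4825 - 455/2087 = 231806/10069775 ≈ 0.023020)
(26*(-926) - 25715)/(44780 + (-14394 - 9890)*(-19008 + E)) = (26*(-926) - 25715)/(44780 + (-14394 - 9890)*(-19008 + 231806/10069775)) = (-24076 - 25715)/(44780 - 24284*(-191406051394/10069775)) = -49791/(44780 + 4648104552051896/10069775) = -49791/4648555476576396/10069775 = -49791*10069775/4648555476576396 = -23875436525/221359784598876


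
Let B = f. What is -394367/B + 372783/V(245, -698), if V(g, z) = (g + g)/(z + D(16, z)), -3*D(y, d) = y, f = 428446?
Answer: -11233475417649/20993854 ≈ -5.3508e+5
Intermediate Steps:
B = 428446
D(y, d) = -y/3
V(g, z) = 2*g/(-16/3 + z) (V(g, z) = (g + g)/(z - ⅓*16) = (2*g)/(z - 16/3) = (2*g)/(-16/3 + z) = 2*g/(-16/3 + z))
-394367/B + 372783/V(245, -698) = -394367/428446 + 372783/((6*245/(-16 + 3*(-698)))) = -394367*1/428446 + 372783/((6*245/(-16 - 2094))) = -394367/428446 + 372783/((6*245/(-2110))) = -394367/428446 + 372783/((6*245*(-1/2110))) = -394367/428446 + 372783/(-147/211) = -394367/428446 + 372783*(-211/147) = -394367/428446 - 26219071/49 = -11233475417649/20993854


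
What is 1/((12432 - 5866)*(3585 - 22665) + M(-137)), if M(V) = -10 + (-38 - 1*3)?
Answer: -1/125279331 ≈ -7.9822e-9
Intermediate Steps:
M(V) = -51 (M(V) = -10 + (-38 - 3) = -10 - 41 = -51)
1/((12432 - 5866)*(3585 - 22665) + M(-137)) = 1/((12432 - 5866)*(3585 - 22665) - 51) = 1/(6566*(-19080) - 51) = 1/(-125279280 - 51) = 1/(-125279331) = -1/125279331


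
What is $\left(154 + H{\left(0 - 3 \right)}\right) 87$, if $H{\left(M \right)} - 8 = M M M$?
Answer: $11745$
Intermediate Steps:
$H{\left(M \right)} = 8 + M^{3}$ ($H{\left(M \right)} = 8 + M M M = 8 + M^{2} M = 8 + M^{3}$)
$\left(154 + H{\left(0 - 3 \right)}\right) 87 = \left(154 + \left(8 + \left(0 - 3\right)^{3}\right)\right) 87 = \left(154 + \left(8 + \left(-3\right)^{3}\right)\right) 87 = \left(154 + \left(8 - 27\right)\right) 87 = \left(154 - 19\right) 87 = 135 \cdot 87 = 11745$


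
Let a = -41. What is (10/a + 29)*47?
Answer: 55413/41 ≈ 1351.5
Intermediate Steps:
(10/a + 29)*47 = (10/(-41) + 29)*47 = (10*(-1/41) + 29)*47 = (-10/41 + 29)*47 = (1179/41)*47 = 55413/41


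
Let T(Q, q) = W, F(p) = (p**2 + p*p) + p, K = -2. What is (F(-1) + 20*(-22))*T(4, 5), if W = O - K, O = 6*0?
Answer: -878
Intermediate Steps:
O = 0
W = 2 (W = 0 - 1*(-2) = 0 + 2 = 2)
F(p) = p + 2*p**2 (F(p) = (p**2 + p**2) + p = 2*p**2 + p = p + 2*p**2)
T(Q, q) = 2
(F(-1) + 20*(-22))*T(4, 5) = (-(1 + 2*(-1)) + 20*(-22))*2 = (-(1 - 2) - 440)*2 = (-1*(-1) - 440)*2 = (1 - 440)*2 = -439*2 = -878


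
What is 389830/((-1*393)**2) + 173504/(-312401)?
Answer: 94985762534/48250022049 ≈ 1.9686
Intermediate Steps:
389830/((-1*393)**2) + 173504/(-312401) = 389830/((-393)**2) + 173504*(-1/312401) = 389830/154449 - 173504/312401 = 94985762534/48250022049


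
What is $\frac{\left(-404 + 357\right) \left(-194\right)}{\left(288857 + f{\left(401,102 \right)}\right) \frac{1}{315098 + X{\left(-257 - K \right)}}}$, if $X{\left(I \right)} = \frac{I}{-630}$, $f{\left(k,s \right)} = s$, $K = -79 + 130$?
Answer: $\frac{129288060976}{13003155} \approx 9942.8$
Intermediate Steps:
$K = 51$
$X{\left(I \right)} = - \frac{I}{630}$ ($X{\left(I \right)} = I \left(- \frac{1}{630}\right) = - \frac{I}{630}$)
$\frac{\left(-404 + 357\right) \left(-194\right)}{\left(288857 + f{\left(401,102 \right)}\right) \frac{1}{315098 + X{\left(-257 - K \right)}}} = \frac{\left(-404 + 357\right) \left(-194\right)}{\left(288857 + 102\right) \frac{1}{315098 - \frac{-257 - 51}{630}}} = \frac{\left(-47\right) \left(-194\right)}{288959 \frac{1}{315098 - \frac{-257 - 51}{630}}} = \frac{9118}{288959 \frac{1}{315098 - - \frac{22}{45}}} = \frac{9118}{288959 \frac{1}{315098 + \frac{22}{45}}} = \frac{9118}{288959 \frac{1}{\frac{14179432}{45}}} = \frac{9118}{288959 \cdot \frac{45}{14179432}} = \frac{9118}{\frac{13003155}{14179432}} = 9118 \cdot \frac{14179432}{13003155} = \frac{129288060976}{13003155}$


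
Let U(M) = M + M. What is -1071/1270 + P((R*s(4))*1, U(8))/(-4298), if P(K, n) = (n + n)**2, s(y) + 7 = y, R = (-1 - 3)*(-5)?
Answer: -2951819/2729230 ≈ -1.0816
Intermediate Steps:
R = 20 (R = -4*(-5) = 20)
s(y) = -7 + y
U(M) = 2*M
P(K, n) = 4*n**2 (P(K, n) = (2*n)**2 = 4*n**2)
-1071/1270 + P((R*s(4))*1, U(8))/(-4298) = -1071/1270 + (4*(2*8)**2)/(-4298) = -1071*1/1270 + (4*16**2)*(-1/4298) = -1071/1270 + (4*256)*(-1/4298) = -1071/1270 + 1024*(-1/4298) = -1071/1270 - 512/2149 = -2951819/2729230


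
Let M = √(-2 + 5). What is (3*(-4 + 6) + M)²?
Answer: (6 + √3)² ≈ 59.785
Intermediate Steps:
M = √3 ≈ 1.7320
(3*(-4 + 6) + M)² = (3*(-4 + 6) + √3)² = (3*2 + √3)² = (6 + √3)²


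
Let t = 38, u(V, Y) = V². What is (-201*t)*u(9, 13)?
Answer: -618678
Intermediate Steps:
(-201*t)*u(9, 13) = -201*38*9² = -7638*81 = -618678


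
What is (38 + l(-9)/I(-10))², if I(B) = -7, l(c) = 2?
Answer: 69696/49 ≈ 1422.4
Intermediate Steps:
(38 + l(-9)/I(-10))² = (38 + 2/(-7))² = (38 + 2*(-⅐))² = (38 - 2/7)² = (264/7)² = 69696/49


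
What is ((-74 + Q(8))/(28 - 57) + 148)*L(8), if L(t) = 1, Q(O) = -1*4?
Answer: 4370/29 ≈ 150.69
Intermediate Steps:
Q(O) = -4
((-74 + Q(8))/(28 - 57) + 148)*L(8) = ((-74 - 4)/(28 - 57) + 148)*1 = (-78/(-29) + 148)*1 = (-78*(-1/29) + 148)*1 = (78/29 + 148)*1 = (4370/29)*1 = 4370/29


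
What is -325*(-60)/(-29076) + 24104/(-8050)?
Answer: -1554027/424025 ≈ -3.6649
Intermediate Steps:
-325*(-60)/(-29076) + 24104/(-8050) = 19500*(-1/29076) + 24104*(-1/8050) = -1625/2423 - 524/175 = -1554027/424025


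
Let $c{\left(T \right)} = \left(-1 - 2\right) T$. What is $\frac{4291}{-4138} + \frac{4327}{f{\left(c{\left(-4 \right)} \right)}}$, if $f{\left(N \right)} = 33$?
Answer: $\frac{17763523}{136554} \approx 130.08$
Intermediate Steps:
$c{\left(T \right)} = - 3 T$
$\frac{4291}{-4138} + \frac{4327}{f{\left(c{\left(-4 \right)} \right)}} = \frac{4291}{-4138} + \frac{4327}{33} = 4291 \left(- \frac{1}{4138}\right) + 4327 \cdot \frac{1}{33} = - \frac{4291}{4138} + \frac{4327}{33} = \frac{17763523}{136554}$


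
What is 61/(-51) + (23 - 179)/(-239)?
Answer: -6623/12189 ≈ -0.54336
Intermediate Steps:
61/(-51) + (23 - 179)/(-239) = 61*(-1/51) - 156*(-1/239) = -61/51 + 156/239 = -6623/12189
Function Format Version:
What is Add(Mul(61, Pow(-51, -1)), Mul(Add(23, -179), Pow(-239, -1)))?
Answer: Rational(-6623, 12189) ≈ -0.54336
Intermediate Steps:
Add(Mul(61, Pow(-51, -1)), Mul(Add(23, -179), Pow(-239, -1))) = Add(Mul(61, Rational(-1, 51)), Mul(-156, Rational(-1, 239))) = Add(Rational(-61, 51), Rational(156, 239)) = Rational(-6623, 12189)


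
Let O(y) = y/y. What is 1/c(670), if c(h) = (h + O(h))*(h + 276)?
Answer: 1/634766 ≈ 1.5754e-6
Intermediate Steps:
O(y) = 1
c(h) = (1 + h)*(276 + h) (c(h) = (h + 1)*(h + 276) = (1 + h)*(276 + h))
1/c(670) = 1/(276 + 670² + 277*670) = 1/(276 + 448900 + 185590) = 1/634766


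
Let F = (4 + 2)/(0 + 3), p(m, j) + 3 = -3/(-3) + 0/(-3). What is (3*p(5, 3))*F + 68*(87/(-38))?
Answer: -3186/19 ≈ -167.68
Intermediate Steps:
p(m, j) = -2 (p(m, j) = -3 + (-3/(-3) + 0/(-3)) = -3 + (-3*(-1/3) + 0*(-1/3)) = -3 + (1 + 0) = -3 + 1 = -2)
F = 2 (F = 6/3 = 6*(1/3) = 2)
(3*p(5, 3))*F + 68*(87/(-38)) = (3*(-2))*2 + 68*(87/(-38)) = -6*2 + 68*(87*(-1/38)) = -12 + 68*(-87/38) = -12 - 2958/19 = -3186/19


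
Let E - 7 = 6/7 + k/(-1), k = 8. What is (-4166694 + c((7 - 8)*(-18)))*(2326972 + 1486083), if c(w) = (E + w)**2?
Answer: -778444257133955/49 ≈ -1.5887e+13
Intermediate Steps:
E = -1/7 (E = 7 + (6/7 + 8/(-1)) = 7 + (6*(1/7) + 8*(-1)) = 7 + (6/7 - 8) = 7 - 50/7 = -1/7 ≈ -0.14286)
c(w) = (-1/7 + w)**2
(-4166694 + c((7 - 8)*(-18)))*(2326972 + 1486083) = (-4166694 + (-1 + 7*((7 - 8)*(-18)))**2/49)*(2326972 + 1486083) = (-4166694 + (-1 + 7*(-1*(-18)))**2/49)*3813055 = (-4166694 + (-1 + 7*18)**2/49)*3813055 = (-4166694 + (-1 + 126)**2/49)*3813055 = (-4166694 + (1/49)*125**2)*3813055 = (-4166694 + (1/49)*15625)*3813055 = (-4166694 + 15625/49)*3813055 = -204152381/49*3813055 = -778444257133955/49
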